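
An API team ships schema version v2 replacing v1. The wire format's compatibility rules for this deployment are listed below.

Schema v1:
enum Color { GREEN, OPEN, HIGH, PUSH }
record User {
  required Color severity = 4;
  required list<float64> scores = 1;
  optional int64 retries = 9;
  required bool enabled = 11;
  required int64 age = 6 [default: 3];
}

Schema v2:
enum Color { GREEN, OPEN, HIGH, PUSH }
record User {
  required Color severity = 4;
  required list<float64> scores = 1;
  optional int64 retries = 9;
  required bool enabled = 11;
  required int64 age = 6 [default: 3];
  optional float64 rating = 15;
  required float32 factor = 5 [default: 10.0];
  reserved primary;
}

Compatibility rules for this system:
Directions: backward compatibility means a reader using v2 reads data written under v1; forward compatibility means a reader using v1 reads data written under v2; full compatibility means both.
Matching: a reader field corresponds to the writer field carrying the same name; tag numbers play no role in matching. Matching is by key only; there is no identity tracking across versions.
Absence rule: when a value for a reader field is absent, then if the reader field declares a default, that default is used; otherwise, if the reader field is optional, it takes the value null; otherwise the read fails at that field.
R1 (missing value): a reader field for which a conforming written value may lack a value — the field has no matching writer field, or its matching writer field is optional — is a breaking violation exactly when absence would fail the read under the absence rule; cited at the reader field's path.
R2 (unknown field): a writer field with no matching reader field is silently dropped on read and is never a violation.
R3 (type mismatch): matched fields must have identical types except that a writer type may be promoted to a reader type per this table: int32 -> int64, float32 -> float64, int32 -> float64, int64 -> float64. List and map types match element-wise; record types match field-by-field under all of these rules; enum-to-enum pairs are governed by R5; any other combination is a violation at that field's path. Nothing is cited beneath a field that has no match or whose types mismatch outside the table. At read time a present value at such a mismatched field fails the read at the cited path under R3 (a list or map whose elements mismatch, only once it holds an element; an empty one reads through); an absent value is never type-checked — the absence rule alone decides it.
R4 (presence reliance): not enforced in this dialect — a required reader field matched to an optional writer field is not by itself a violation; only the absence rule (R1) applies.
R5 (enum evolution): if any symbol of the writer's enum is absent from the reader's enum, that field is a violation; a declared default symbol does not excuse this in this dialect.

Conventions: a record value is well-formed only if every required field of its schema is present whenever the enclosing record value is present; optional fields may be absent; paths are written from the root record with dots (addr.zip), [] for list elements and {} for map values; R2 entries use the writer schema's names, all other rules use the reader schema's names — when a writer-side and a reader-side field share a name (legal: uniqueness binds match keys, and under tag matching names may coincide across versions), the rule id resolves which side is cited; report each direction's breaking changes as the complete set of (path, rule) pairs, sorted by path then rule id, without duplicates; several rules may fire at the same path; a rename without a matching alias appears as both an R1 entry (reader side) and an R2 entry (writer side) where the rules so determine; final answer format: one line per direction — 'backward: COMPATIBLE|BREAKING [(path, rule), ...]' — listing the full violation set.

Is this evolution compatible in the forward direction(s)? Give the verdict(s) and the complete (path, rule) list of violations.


arrows below run writer -> reader for User
forward for User (reader v1, writer v2):
  severity: paired with writer severity (Color -> Color; writer required)
  scores: paired with writer scores (list<float64> -> list<float64>; writer required)
  retries: paired with writer retries (int64 -> int64; writer optional)
  enabled: paired with writer enabled (bool -> bool; writer required)
  age: paired with writer age (int64 -> int64; writer required)
  writer field rating has no reader counterpart
  writer field factor has no reader counterpart
  nothing fires on User: forward is COMPATIBLE
remaining User differences; none change what is asked:
  added field factor to record User: required float32, tag 5, default 10.0 (in v2 it sits last) -> inert for the asked User verdict: nothing fires
  added field rating to record User: optional float64, tag 15 (in v2 it sits last) -> inert for the asked User verdict: nothing fires

forward: COMPATIBLE []


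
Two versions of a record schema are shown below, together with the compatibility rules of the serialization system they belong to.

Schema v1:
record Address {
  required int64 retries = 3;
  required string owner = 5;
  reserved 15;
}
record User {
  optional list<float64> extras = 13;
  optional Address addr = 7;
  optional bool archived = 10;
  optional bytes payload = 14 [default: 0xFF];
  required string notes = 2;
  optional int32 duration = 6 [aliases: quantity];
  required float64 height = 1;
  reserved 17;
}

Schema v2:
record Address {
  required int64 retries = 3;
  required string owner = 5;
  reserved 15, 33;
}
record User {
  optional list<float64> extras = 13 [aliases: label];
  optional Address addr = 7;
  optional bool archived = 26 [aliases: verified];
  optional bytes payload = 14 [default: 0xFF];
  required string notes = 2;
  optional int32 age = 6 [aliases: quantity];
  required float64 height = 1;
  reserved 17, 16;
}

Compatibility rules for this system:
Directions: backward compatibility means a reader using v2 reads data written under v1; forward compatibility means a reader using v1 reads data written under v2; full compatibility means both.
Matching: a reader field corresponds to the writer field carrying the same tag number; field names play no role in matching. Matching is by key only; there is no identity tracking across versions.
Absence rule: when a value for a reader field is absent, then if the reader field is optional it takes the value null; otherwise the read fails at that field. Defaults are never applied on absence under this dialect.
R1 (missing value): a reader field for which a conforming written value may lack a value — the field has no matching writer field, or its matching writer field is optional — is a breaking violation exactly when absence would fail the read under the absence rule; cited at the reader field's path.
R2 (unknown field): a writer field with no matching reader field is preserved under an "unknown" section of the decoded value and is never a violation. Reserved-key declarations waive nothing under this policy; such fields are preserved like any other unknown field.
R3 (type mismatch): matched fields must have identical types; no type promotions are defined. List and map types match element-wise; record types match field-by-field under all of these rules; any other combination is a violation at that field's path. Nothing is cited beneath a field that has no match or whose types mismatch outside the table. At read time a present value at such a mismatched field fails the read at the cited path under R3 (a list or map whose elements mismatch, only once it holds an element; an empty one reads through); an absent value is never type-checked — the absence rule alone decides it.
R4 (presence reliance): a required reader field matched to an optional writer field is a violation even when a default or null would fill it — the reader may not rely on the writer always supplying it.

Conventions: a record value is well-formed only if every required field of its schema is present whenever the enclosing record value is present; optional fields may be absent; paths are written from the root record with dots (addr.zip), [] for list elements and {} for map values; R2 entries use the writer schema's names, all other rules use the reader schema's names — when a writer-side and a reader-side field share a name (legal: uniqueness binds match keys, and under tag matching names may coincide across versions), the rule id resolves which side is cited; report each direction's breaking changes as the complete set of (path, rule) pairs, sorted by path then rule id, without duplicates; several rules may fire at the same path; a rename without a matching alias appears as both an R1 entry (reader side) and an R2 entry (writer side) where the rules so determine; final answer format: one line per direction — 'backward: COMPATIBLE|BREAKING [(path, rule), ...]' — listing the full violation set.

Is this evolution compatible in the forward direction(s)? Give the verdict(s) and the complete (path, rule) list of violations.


forward: COMPATIBLE []

the writer's type comes first in each User pair
checking forward for User: reader v1 against writer v2:
  list<float64> -> list<float64>, writer optional: extras aligns to extras
  Address -> Address, writer optional: addr aligns to addr
  archived has no writer counterpart
  bytes -> bytes, writer optional: payload aligns to payload
  string -> string, writer required: notes aligns to notes
  int32 -> int32, writer optional: duration aligns to age
  float64 -> float64, writer required: height aligns to height
  writer archived: unknown to reader
  int64 -> int64, writer required: addr.retries aligns to addr.retries
  string -> string, writer required: addr.owner aligns to addr.owner
  => forward: COMPATIBLE
the other User changes do not affect what is asked:
  renamed field duration to age in record User -> no rule fires on it in User's dialect; the asked verdict holds
  field archived in record User: tag 10 changed to 26 -> no rule fires on it in User's dialect; the asked verdict holds


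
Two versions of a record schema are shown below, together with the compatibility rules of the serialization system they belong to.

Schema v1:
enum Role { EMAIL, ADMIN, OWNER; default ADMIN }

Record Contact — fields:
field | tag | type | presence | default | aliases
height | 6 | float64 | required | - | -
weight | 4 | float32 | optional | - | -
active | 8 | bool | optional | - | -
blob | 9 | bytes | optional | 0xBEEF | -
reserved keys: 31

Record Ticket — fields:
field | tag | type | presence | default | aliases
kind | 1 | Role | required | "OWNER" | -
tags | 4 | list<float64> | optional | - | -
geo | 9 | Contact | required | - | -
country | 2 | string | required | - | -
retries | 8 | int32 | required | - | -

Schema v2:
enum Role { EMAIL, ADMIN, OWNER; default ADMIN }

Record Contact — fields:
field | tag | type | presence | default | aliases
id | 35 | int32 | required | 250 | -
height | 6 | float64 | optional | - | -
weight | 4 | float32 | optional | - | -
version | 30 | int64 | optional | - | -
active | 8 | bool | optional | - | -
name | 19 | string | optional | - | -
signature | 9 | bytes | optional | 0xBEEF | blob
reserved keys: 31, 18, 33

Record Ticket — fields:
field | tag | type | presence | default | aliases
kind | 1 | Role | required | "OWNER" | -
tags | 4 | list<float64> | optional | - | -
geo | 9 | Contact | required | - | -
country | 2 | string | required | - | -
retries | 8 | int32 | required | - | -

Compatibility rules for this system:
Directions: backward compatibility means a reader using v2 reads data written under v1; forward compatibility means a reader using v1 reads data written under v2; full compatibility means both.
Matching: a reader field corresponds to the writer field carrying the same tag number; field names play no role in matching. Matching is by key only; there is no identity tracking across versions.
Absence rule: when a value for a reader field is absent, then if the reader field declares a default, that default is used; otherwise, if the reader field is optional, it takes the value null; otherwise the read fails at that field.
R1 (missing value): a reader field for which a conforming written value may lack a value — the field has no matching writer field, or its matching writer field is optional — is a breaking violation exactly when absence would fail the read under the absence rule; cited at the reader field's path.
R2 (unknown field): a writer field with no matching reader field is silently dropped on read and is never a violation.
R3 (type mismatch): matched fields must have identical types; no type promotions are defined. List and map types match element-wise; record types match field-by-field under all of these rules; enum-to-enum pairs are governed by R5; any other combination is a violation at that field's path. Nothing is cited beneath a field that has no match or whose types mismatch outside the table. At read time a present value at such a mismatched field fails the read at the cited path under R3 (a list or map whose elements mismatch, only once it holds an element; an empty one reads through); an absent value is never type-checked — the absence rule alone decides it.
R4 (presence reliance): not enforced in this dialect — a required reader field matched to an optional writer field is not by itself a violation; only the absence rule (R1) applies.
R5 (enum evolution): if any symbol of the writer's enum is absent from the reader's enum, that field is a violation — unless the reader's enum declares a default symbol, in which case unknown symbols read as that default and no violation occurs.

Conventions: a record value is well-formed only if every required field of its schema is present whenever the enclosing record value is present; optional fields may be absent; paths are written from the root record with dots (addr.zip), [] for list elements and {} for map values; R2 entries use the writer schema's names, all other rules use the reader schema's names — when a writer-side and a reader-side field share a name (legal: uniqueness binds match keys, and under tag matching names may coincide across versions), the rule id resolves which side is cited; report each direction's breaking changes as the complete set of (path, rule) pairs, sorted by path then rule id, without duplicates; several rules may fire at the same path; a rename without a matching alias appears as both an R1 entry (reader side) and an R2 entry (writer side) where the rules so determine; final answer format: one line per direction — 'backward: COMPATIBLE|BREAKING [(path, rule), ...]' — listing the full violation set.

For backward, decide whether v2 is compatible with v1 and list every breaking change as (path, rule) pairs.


backward: COMPATIBLE []

arrows below run writer -> reader for Ticket
backward on Ticket — v2 reading data written by v1:
  kind: Role -> Role, writer required; from kind
  tags: list<float64> -> list<float64>, writer optional; from tags
  geo: Contact -> Contact, writer required; from geo
  country: string -> string, writer required; from country
  retries: int32 -> int32, writer required; from retries
  geo.id: no writer match
  geo.height: float64 -> float64, writer required; from geo.height
  geo.weight: float32 -> float32, writer optional; from geo.weight
  geo.version: no writer match
  geo.active: bool -> bool, writer optional; from geo.active
  geo.name: no writer match
  geo.signature: bytes -> bytes, writer optional; from geo.blob
  nothing fires on Ticket: backward is COMPATIBLE
diffs on Ticket not affecting the asked answer:
  field height in record Contact: required changed to optional -> matters only for Ticket's forward compatibility — outside the asked direction
  added field version to record Contact: optional int64, tag 30 (in v2 it sits immediately before active) -> fires no rule on Ticket, leaving the asked answer as it is
  added field name to record Contact: optional string, tag 19 (in v2 it sits immediately before signature) -> fires no rule on Ticket, leaving the asked answer as it is
  renamed field blob to signature in record Contact (alias blob declared on the renamed field) -> fires no rule on Ticket, leaving the asked answer as it is
  added field id to record Contact: required int32, tag 35, default 250 (in v2 it sits immediately before height) -> fires no rule on Ticket, leaving the asked answer as it is


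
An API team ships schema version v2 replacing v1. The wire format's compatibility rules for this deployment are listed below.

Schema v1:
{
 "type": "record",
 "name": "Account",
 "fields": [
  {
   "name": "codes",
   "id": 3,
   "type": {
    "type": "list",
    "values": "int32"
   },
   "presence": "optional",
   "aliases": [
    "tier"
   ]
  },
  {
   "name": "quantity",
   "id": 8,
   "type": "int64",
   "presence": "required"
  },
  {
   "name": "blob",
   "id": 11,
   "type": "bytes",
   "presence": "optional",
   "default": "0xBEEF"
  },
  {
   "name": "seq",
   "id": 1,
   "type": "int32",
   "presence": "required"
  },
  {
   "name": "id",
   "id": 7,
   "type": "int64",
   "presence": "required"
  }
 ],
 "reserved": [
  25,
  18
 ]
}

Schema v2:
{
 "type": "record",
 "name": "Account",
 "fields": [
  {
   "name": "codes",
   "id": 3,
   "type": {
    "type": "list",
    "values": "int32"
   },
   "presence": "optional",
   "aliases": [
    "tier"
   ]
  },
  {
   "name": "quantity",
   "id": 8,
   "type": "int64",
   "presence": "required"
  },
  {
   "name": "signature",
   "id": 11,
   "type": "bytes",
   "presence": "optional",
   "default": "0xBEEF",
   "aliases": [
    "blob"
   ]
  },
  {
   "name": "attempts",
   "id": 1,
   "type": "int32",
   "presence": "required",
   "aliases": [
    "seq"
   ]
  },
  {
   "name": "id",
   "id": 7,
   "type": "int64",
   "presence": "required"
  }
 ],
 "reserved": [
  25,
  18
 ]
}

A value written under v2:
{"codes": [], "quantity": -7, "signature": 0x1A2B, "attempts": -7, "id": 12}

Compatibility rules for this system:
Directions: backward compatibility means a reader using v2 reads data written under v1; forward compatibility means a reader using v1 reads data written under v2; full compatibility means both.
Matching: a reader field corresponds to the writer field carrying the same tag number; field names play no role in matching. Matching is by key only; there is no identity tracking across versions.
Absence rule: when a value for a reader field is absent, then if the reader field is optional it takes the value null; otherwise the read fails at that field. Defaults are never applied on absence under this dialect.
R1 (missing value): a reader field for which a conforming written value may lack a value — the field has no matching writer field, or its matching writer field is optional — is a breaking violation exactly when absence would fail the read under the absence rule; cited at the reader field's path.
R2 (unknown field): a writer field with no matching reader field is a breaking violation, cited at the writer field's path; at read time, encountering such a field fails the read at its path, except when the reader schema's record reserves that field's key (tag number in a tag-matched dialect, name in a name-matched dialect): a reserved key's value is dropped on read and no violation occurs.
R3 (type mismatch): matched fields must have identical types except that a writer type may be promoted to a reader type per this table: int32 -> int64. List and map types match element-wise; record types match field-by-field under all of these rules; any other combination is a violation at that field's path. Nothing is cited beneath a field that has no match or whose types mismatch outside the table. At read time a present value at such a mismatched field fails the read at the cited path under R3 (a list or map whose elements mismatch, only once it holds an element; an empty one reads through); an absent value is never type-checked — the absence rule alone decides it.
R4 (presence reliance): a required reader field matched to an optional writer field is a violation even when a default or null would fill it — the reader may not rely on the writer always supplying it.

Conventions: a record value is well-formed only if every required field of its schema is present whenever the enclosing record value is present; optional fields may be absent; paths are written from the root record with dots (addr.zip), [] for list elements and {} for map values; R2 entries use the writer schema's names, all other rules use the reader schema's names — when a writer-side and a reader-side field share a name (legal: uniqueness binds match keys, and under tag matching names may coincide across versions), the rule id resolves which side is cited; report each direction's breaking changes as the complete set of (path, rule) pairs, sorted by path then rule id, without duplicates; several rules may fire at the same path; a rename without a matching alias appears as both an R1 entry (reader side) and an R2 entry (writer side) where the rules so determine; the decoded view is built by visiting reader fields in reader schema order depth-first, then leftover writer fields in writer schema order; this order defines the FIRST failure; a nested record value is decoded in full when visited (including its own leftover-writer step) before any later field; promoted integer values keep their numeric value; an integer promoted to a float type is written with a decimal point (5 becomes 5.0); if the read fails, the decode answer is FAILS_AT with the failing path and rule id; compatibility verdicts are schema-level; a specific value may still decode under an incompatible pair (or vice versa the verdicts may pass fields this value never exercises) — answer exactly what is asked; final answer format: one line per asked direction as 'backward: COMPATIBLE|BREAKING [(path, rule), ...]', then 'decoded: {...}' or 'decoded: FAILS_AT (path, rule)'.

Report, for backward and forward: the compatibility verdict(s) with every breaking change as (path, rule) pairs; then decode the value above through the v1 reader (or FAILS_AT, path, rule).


backward: COMPATIBLE []; forward: COMPATIBLE []; decoded: {"codes": [], "quantity": -7, "blob": 0x1A2B, "seq": -7, "id": 12}

in Account below, arrows point writer -> reader
backward for Account (reader v2, writer v1):
  list<int32> -> list<int32>, writer optional: codes aligns to codes
  int64 -> int64, writer required: quantity aligns to quantity
  bytes -> bytes, writer optional: signature aligns to blob
  int32 -> int32, writer required: attempts aligns to seq
  int64 -> int64, writer required: id aligns to id
  => backward: COMPATIBLE
forward for Account (reader v1, writer v2):
  list<int32> -> list<int32>, writer optional: codes aligns to codes
  int64 -> int64, writer required: quantity aligns to quantity
  bytes -> bytes, writer optional: blob aligns to signature
  int32 -> int32, writer required: seq aligns to attempts
  int64 -> int64, writer required: id aligns to id
  => forward: COMPATIBLE
migrating the Account value to v1:
  codes := []
  quantity := -7
  blob := 0x1A2B (from writer signature)
  seq := -7 (from writer attempts)
  id := 12
  => decoded: {"codes": [], "quantity": -7, "blob": 0x1A2B, "seq": -7, "id": 12}


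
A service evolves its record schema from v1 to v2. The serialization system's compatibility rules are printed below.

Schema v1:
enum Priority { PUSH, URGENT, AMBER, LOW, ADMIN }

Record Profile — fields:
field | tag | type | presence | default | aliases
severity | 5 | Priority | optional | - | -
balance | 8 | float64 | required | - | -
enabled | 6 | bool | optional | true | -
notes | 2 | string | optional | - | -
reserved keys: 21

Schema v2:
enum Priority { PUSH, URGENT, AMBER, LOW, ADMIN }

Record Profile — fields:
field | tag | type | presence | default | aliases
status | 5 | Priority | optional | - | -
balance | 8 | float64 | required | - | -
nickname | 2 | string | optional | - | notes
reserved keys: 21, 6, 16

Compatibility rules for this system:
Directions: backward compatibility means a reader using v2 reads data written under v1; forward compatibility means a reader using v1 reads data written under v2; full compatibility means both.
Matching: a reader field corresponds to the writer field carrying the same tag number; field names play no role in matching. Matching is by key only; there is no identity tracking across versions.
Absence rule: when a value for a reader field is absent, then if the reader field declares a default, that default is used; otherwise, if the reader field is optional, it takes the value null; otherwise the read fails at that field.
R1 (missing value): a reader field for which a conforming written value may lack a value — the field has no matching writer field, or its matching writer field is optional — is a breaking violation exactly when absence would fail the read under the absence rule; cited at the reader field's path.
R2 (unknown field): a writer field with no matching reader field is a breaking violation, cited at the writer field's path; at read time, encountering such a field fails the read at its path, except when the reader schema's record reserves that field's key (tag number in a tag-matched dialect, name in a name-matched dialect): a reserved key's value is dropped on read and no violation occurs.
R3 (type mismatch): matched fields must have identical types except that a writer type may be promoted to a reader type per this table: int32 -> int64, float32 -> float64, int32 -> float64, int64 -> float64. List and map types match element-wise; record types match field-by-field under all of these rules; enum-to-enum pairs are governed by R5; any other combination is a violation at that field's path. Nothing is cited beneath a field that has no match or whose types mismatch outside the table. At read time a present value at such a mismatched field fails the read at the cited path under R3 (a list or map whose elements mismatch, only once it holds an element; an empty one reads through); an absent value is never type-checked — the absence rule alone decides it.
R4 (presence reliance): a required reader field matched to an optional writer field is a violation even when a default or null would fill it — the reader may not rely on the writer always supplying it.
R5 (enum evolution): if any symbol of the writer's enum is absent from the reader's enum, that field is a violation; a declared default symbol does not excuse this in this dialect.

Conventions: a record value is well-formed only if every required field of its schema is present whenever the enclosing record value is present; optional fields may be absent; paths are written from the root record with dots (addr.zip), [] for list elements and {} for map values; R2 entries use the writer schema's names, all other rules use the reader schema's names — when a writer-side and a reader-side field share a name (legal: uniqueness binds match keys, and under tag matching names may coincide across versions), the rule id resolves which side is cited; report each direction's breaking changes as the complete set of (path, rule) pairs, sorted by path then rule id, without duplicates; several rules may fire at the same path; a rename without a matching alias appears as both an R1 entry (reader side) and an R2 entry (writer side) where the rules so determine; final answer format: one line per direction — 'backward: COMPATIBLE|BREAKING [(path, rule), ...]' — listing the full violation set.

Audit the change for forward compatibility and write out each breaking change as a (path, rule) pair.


each type pair in Profile: writer, then reader
forward on Profile — v1 reading data written by v2:
  writer optional, Priority -> Priority: reader severity maps from writer status
  writer required, float64 -> float64: reader balance maps from writer balance
  no writer field matches reader enabled
  writer optional, string -> string: reader notes maps from writer nickname
  => forward verdict for Profile: COMPATIBLE, no violations
diffs on Profile not affecting the asked answer:
  renamed field severity to status in record Profile -> triggers nothing under Profile's printed rules — same verdict
  renamed field notes to nickname in record Profile (alias notes declared on the renamed field) -> triggers nothing under Profile's printed rules — same verdict
  removed field enabled from record Profile (its key 6 joins the reserved list) -> triggers nothing under Profile's printed rules — same verdict

forward: COMPATIBLE []


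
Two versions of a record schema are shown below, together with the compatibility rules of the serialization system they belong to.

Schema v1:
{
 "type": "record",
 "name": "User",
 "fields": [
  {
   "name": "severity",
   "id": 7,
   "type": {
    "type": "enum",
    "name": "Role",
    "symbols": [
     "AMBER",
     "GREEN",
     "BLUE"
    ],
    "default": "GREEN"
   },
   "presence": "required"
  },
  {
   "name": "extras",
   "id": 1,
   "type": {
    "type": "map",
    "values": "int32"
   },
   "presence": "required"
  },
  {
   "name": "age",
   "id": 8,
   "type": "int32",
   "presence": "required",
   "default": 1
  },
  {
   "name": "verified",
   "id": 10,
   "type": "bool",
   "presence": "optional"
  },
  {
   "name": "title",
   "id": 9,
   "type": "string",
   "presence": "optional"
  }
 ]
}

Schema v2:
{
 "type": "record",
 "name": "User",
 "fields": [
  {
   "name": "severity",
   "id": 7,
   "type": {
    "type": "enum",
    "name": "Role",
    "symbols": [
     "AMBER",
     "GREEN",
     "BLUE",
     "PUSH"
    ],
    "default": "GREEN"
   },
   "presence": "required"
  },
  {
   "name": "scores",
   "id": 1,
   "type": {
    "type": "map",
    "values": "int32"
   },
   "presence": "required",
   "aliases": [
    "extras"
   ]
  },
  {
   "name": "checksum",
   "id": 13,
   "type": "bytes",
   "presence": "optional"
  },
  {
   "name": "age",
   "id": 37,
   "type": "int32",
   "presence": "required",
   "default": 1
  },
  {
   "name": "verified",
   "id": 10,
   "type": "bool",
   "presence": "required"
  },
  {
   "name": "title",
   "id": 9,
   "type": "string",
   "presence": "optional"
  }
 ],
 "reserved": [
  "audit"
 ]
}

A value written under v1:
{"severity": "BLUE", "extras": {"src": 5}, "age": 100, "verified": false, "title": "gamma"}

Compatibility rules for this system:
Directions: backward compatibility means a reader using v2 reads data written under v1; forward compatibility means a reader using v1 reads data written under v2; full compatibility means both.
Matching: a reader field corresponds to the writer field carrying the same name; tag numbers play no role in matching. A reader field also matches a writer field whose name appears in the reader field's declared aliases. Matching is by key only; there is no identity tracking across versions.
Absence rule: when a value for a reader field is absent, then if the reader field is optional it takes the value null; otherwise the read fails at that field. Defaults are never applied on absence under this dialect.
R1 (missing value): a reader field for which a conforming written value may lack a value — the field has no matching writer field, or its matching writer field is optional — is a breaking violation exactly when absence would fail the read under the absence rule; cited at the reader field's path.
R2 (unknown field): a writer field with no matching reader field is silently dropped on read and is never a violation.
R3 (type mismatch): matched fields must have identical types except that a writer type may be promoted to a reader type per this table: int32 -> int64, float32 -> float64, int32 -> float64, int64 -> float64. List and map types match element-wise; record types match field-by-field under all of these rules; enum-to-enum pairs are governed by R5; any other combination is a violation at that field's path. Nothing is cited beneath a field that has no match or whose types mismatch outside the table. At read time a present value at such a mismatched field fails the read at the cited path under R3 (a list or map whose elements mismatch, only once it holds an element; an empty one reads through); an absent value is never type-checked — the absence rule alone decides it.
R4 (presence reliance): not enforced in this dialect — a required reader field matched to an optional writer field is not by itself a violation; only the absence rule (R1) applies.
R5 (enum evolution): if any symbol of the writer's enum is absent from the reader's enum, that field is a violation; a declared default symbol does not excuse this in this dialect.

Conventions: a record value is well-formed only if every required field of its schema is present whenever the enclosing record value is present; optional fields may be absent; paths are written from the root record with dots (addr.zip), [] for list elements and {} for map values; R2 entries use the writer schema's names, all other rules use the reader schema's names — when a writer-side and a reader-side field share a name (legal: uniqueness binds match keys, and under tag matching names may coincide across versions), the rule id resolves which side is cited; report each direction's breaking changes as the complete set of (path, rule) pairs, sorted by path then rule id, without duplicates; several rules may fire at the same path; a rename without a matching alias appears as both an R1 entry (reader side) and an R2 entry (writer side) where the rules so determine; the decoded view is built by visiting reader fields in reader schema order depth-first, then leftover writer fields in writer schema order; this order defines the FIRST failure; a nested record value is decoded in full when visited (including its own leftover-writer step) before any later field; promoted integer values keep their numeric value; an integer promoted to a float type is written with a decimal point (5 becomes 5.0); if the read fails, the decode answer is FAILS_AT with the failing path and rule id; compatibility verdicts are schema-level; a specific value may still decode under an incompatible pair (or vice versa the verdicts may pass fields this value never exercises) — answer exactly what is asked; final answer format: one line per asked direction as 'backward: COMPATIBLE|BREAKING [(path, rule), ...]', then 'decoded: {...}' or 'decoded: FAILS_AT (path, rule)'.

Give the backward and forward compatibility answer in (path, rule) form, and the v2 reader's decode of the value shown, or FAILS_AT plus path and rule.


backward: BREAKING [(verified, R1)]; forward: BREAKING [(extras, R1), (severity, R5)]; decoded: {"severity": "BLUE", "scores": {"src": 5}, "checksum": null, "age": 100, "verified": false, "title": "gamma"}

in User below, arrows point writer -> reader
backward on User — v2 reading data written by v1:
  severity: Role -> Role, writer required; from severity
  scores: map<string, int32> -> map<string, int32>, writer required; from extras
  no writer field matches reader checksum
  age: int32 -> int32, writer required; from age
  verified: bool -> bool, writer optional; from verified
  title: string -> string, writer optional; from title
  violation R1 at verified
  => backward: BREAKING (1)
forward on User — v1 reading data written by v2:
  severity: Role -> Role, writer required; from severity
  no writer field matches reader extras
  age: int32 -> int32, writer required; from age
  verified: bool -> bool, writer required; from verified
  title: string -> string, writer optional; from title
  scores (writer side), unknown to reader
  checksum (writer side), unknown to reader
  violation R1 at extras
  violation R5 at severity
  => forward: BREAKING (2)
decoding the User value with the v2 reader:
  severity := "BLUE"
  scores := {"src": 5} (from writer extras)
  checksum := null (absent, optional -> null)
  age := 100
  verified := false
  title := "gamma"
  => decoded: {"severity": "BLUE", "scores": {"src": 5}, "checksum": null, "age": 100, "verified": false, "title": "gamma"}


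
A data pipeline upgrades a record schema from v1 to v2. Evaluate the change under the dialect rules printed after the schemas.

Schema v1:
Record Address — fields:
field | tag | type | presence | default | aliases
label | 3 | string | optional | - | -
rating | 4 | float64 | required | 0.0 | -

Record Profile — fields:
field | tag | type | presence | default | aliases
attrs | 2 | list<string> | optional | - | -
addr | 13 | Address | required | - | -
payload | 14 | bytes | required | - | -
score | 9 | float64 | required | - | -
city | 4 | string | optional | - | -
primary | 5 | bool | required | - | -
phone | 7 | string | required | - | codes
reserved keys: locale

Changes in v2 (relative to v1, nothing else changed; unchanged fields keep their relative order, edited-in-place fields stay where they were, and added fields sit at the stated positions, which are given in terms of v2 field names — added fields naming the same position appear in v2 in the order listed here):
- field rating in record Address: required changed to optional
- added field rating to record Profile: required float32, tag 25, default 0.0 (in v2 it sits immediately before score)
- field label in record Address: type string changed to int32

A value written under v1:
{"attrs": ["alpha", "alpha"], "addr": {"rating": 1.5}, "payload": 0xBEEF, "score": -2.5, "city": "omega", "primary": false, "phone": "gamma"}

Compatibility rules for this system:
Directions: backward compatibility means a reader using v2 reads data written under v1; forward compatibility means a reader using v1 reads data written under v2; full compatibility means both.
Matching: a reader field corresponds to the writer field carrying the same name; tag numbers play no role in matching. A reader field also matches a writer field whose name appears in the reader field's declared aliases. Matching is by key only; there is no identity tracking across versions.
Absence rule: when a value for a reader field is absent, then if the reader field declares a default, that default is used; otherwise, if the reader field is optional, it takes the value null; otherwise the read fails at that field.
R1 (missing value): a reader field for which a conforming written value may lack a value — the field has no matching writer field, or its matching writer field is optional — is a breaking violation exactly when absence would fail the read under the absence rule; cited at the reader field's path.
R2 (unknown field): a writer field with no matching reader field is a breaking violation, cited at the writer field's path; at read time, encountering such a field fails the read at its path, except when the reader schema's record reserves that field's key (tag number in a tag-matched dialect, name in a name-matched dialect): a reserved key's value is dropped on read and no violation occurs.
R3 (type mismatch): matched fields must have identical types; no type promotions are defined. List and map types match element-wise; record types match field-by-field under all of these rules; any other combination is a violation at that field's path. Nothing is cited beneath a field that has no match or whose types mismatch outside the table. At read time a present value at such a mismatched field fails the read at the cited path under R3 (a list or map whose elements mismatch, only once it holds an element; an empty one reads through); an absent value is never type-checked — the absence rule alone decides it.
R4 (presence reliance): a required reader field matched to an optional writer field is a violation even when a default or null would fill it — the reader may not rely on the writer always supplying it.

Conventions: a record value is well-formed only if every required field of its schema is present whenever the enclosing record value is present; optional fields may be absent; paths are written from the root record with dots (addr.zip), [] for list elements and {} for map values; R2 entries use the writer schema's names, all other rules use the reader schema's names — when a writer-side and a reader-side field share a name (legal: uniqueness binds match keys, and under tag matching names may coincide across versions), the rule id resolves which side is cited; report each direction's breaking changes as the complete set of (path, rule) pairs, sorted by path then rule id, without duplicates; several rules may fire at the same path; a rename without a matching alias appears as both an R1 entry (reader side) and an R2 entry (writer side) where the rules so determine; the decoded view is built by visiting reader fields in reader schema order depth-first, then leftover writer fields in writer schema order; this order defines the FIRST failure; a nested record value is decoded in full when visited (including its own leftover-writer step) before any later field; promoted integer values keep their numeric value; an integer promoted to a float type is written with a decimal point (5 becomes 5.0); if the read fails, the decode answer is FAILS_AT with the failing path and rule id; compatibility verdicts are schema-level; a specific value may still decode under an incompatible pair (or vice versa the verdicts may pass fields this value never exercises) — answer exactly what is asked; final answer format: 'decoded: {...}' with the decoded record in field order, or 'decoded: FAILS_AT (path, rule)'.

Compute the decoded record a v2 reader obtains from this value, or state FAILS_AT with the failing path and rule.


in Profile below, arrows point writer -> reader
decoding the Profile value with the v2 reader:
  attrs := ["alpha", "alpha"]
  addr.label := null (absent, optional -> null)
  addr.rating := 1.5
  payload := 0xBEEF
  rating := 0.0 (absent -> default)
  score := -2.5
  city := "omega"
  primary := false
  phone := "gamma"
  => decoded: {"attrs": ["alpha", "alpha"], "addr": {"label": null, "rating": 1.5}, "payload": 0xBEEF, "rating": 0.0, "score": -2.5, "city": "omega", "primary": false, "phone": "gamma"}
diffs on Profile not affecting the asked answer:
  field rating in record Address: required changed to optional -> shifts the Profile verdicts, not this decode
  field label in record Address: type string changed to int32 -> shifts the Profile verdicts, not this decode

decoded: {"attrs": ["alpha", "alpha"], "addr": {"label": null, "rating": 1.5}, "payload": 0xBEEF, "rating": 0.0, "score": -2.5, "city": "omega", "primary": false, "phone": "gamma"}
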